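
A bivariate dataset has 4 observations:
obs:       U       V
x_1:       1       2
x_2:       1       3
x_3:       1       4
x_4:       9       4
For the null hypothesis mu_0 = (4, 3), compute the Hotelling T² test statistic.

Step 1 — sample mean vector:
  mean(U) = (1 + 1 + 1 + 9) / 4 = 12/4 = 3
  mean(V) = (2 + 3 + 4 + 4) / 4 = 13/4 = 3.25
  x̄ = (3, 3.25),  deviation x̄ - mu_0 = (3, 3.25) - (4, 3) = (-1, 0.25).

Step 2 — sample covariance matrix, S[i,j] = (1/(n-1)) · Σ_k (x_{k,i} - mean_i) · (x_{k,j} - mean_j), divisor n-1 = 3:
  S[U,U] = ((-2)·(-2) + (-2)·(-2) + (-2)·(-2) + (6)·(6)) / 3 = 48/3 = 16
  S[U,V] = ((-2)·(-1.25) + (-2)·(-0.25) + (-2)·(0.75) + (6)·(0.75)) / 3 = 6/3 = 2
  S[V,V] = ((-1.25)·(-1.25) + (-0.25)·(-0.25) + (0.75)·(0.75) + (0.75)·(0.75)) / 3 = 2.75/3 = 0.9167
  S = [[16, 2],
 [2, 0.9167]].

Step 3 — invert S. det(S) = 16·0.9167 - (2)² = 10.6667.
  S^{-1} = (1/det) · [[d, -b], [-b, a]] = [[0.0859, -0.1875],
 [-0.1875, 1.5]].

Step 4 — quadratic form (x̄ - mu_0)^T · S^{-1} · (x̄ - mu_0):
  S^{-1} · (x̄ - mu_0) = (-0.1328, 0.5625),
  (x̄ - mu_0)^T · [...] = (-1)·(-0.1328) + (0.25)·(0.5625) = 0.2734.

Step 5 — scale by n: T² = 4 · 0.2734 = 1.0938.

T² ≈ 1.0938


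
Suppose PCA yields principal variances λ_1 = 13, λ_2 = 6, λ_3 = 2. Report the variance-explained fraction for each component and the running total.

Step 1 — total variance = trace(Sigma) = Σ λ_i = 13 + 6 + 2 = 21.

Step 2 — fraction explained by component i = λ_i / Σ λ:
  PC1: 13/21 = 0.619
  PC2: 6/21 = 0.2857
  PC3: 2/21 = 0.0952

Step 3 — cumulative fraction after k components = (λ_1 + ... + λ_k) / Σ λ:
  k = 1: 13/21 = 0.619
  k = 2: (13 + 6)/21 = 19/21 = 0.9048
  k = 3: (13 + 6 + 2)/21 = 21/21 = 1

Summary (fraction, with percent):

explained: PC1 0.619 (61.9%), PC2 0.2857 (28.57%), PC3 0.0952 (9.52%);  cumulative: 0.619, 0.9048, 1


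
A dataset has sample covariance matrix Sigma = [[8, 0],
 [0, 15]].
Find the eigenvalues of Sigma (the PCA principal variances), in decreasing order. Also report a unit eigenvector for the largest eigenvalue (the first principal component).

Step 1 — characteristic polynomial of 2×2 Sigma:
  det(Sigma - λI) = λ² - trace · λ + det = 0.
  trace = 8 + 15 = 23, det = 8·15 - (0)² = 120.
Step 2 — discriminant:
  Δ = trace² - 4·det = 529 - 480 = 49.
Step 3 — eigenvalues:
  λ = (trace ± √Δ)/2 = (23 ± 7)/2,
  λ_1 = 15,  λ_2 = 8.

Step 4 — unit eigenvector for λ_1: Sigma is diagonal, so its eigenvectors are the coordinate axes. λ_1 = 15 is the diagonal entry on the second coordinate axis, hence
  v_1 = (0, 1) (||v_1|| = 1).

λ_1 = 15,  λ_2 = 8;  v_1 ≈ (0, 1)


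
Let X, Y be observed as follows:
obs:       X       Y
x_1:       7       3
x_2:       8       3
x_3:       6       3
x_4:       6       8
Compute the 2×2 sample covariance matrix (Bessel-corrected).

Step 1 — column means:
  mean(X) = (7 + 8 + 6 + 6) / 4 = 27/4 = 6.75
  mean(Y) = (3 + 3 + 3 + 8) / 4 = 17/4 = 4.25

Step 2 — sample covariance S[i,j] = (1/(n-1)) · Σ_k (x_{k,i} - mean_i) · (x_{k,j} - mean_j), with n-1 = 3.
  S[X,X] = ((0.25)·(0.25) + (1.25)·(1.25) + (-0.75)·(-0.75) + (-0.75)·(-0.75)) / 3 = 2.75/3 = 0.9167
  S[X,Y] = ((0.25)·(-1.25) + (1.25)·(-1.25) + (-0.75)·(-1.25) + (-0.75)·(3.75)) / 3 = -3.75/3 = -1.25
  S[Y,Y] = ((-1.25)·(-1.25) + (-1.25)·(-1.25) + (-1.25)·(-1.25) + (3.75)·(3.75)) / 3 = 18.75/3 = 6.25

S is symmetric (S[j,i] = S[i,j]). Assembling:

S = [[0.9167, -1.25],
 [-1.25, 6.25]]


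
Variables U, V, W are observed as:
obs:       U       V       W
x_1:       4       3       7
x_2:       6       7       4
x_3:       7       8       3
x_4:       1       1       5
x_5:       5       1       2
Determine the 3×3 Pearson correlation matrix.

Step 1 — column means:
  mean(U) = (4 + 6 + 7 + 1 + 5) / 5 = 23/5 = 4.6
  mean(V) = (3 + 7 + 8 + 1 + 1) / 5 = 20/5 = 4
  mean(W) = (7 + 4 + 3 + 5 + 2) / 5 = 21/5 = 4.2

Step 2 — sample variances and covariances s[i,j] = (1/(n-1)) · Σ_k (x_{k,i} - mean_i) · (x_{k,j} - mean_j), with n-1 = 4:
  s[U,U] = ((-0.6)·(-0.6) + (1.4)·(1.4) + (2.4)·(2.4) + (-3.6)·(-3.6) + (0.4)·(0.4)) / 4 = 21.2/4 = 5.3
  s[U,V] = ((-0.6)·(-1) + (1.4)·(3) + (2.4)·(4) + (-3.6)·(-3) + (0.4)·(-3)) / 4 = 24/4 = 6
  s[U,W] = ((-0.6)·(2.8) + (1.4)·(-0.2) + (2.4)·(-1.2) + (-3.6)·(0.8) + (0.4)·(-2.2)) / 4 = -8.6/4 = -2.15
  s[V,V] = ((-1)·(-1) + (3)·(3) + (4)·(4) + (-3)·(-3) + (-3)·(-3)) / 4 = 44/4 = 11
  s[V,W] = ((-1)·(2.8) + (3)·(-0.2) + (4)·(-1.2) + (-3)·(0.8) + (-3)·(-2.2)) / 4 = -4/4 = -1
  s[W,W] = ((2.8)·(2.8) + (-0.2)·(-0.2) + (-1.2)·(-1.2) + (0.8)·(0.8) + (-2.2)·(-2.2)) / 4 = 14.8/4 = 3.7
  Sample standard deviations s_i = √(s[i,i]):
  s(U) = √(5.3) = 2.3022
  s(V) = √(11) = 3.3166
  s(W) = √(3.7) = 1.9235

Step 3 — r_{ij} = s_{ij} / (s_i · s_j):
  r[U,U] = 1 (diagonal).
  r[U,V] = 6 / (2.3022 · 3.3166) = 6 / 7.6354 = 0.7858
  r[U,W] = -2.15 / (2.3022 · 1.9235) = -2.15 / 4.4283 = -0.4855
  r[V,V] = 1 (diagonal).
  r[V,W] = -1 / (3.3166 · 1.9235) = -1 / 6.3797 = -0.1567
  r[W,W] = 1 (diagonal).

R is symmetric with unit diagonal. Assembling:

R = [[1, 0.7858, -0.4855],
 [0.7858, 1, -0.1567],
 [-0.4855, -0.1567, 1]]


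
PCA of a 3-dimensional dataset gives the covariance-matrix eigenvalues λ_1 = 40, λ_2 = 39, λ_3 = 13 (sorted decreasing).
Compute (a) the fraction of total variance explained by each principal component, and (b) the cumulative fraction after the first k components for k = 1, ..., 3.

Step 1 — total variance = trace(Sigma) = Σ λ_i = 40 + 39 + 13 = 92.

Step 2 — fraction explained by component i = λ_i / Σ λ:
  PC1: 40/92 = 0.4348
  PC2: 39/92 = 0.4239
  PC3: 13/92 = 0.1413

Step 3 — cumulative fraction after k components = (λ_1 + ... + λ_k) / Σ λ:
  k = 1: 40/92 = 0.4348
  k = 2: (40 + 39)/92 = 79/92 = 0.8587
  k = 3: (40 + 39 + 13)/92 = 92/92 = 1

Summary (fraction, with percent):

explained: PC1 0.4348 (43.48%), PC2 0.4239 (42.39%), PC3 0.1413 (14.13%);  cumulative: 0.4348, 0.8587, 1


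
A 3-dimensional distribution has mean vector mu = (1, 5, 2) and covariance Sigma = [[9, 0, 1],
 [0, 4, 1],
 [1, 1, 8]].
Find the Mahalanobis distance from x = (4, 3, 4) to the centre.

Step 1 — centre the observation: (x - mu) = (3, -2, 2).

Step 2 — invert Sigma (cofactor / det for 3×3, or solve directly):
  Sigma^{-1} = [[0.1127, 0.0036, -0.0145],
 [0.0036, 0.2582, -0.0327],
 [-0.0145, -0.0327, 0.1309]].

Step 3 — form the quadratic (x - mu)^T · Sigma^{-1} · (x - mu):
  Sigma^{-1} · (x - mu) = (0.3018, -0.5709, 0.2836).
  (x - mu)^T · [Sigma^{-1} · (x - mu)] = (3)·(0.3018) + (-2)·(-0.5709) + (2)·(0.2836) = 2.6145.

Step 4 — take square root: d = √(2.6145) ≈ 1.617.

d(x, mu) = √(2.6145) ≈ 1.617


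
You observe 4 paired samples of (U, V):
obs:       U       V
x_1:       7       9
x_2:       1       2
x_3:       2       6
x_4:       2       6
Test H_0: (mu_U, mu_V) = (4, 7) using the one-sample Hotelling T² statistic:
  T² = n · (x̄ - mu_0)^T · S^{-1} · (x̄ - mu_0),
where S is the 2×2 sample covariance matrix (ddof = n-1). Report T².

Step 1 — sample mean vector:
  mean(U) = (7 + 1 + 2 + 2) / 4 = 12/4 = 3
  mean(V) = (9 + 2 + 6 + 6) / 4 = 23/4 = 5.75
  x̄ = (3, 5.75),  deviation x̄ - mu_0 = (3, 5.75) - (4, 7) = (-1, -1.25).

Step 2 — sample covariance matrix, S[i,j] = (1/(n-1)) · Σ_k (x_{k,i} - mean_i) · (x_{k,j} - mean_j), divisor n-1 = 3:
  S[U,U] = ((4)·(4) + (-2)·(-2) + (-1)·(-1) + (-1)·(-1)) / 3 = 22/3 = 7.3333
  S[U,V] = ((4)·(3.25) + (-2)·(-3.75) + (-1)·(0.25) + (-1)·(0.25)) / 3 = 20/3 = 6.6667
  S[V,V] = ((3.25)·(3.25) + (-3.75)·(-3.75) + (0.25)·(0.25) + (0.25)·(0.25)) / 3 = 24.75/3 = 8.25
  S = [[7.3333, 6.6667],
 [6.6667, 8.25]].

Step 3 — invert S. det(S) = 7.3333·8.25 - (6.6667)² = 16.0556.
  S^{-1} = (1/det) · [[d, -b], [-b, a]] = [[0.5138, -0.4152],
 [-0.4152, 0.4567]].

Step 4 — quadratic form (x̄ - mu_0)^T · S^{-1} · (x̄ - mu_0):
  S^{-1} · (x̄ - mu_0) = (0.0052, -0.1557),
  (x̄ - mu_0)^T · [...] = (-1)·(0.0052) + (-1.25)·(-0.1557) = 0.1894.

Step 5 — scale by n: T² = 4 · 0.1894 = 0.7578.

T² ≈ 0.7578


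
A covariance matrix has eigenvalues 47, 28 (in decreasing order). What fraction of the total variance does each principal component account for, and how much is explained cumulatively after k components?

Step 1 — total variance = trace(Sigma) = Σ λ_i = 47 + 28 = 75.

Step 2 — fraction explained by component i = λ_i / Σ λ:
  PC1: 47/75 = 0.6267
  PC2: 28/75 = 0.3733

Step 3 — cumulative fraction after k components = (λ_1 + ... + λ_k) / Σ λ:
  k = 1: 47/75 = 0.6267
  k = 2: (47 + 28)/75 = 75/75 = 1

Summary (fraction, with percent):

explained: PC1 0.6267 (62.67%), PC2 0.3733 (37.33%);  cumulative: 0.6267, 1


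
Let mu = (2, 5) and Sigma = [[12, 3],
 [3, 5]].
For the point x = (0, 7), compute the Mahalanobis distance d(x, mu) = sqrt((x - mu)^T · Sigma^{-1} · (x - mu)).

Step 1 — centre the observation: (x - mu) = (-2, 2).

Step 2 — invert Sigma. det(Sigma) = 12·5 - (3)² = 51.
  Sigma^{-1} = (1/det) · [[d, -b], [-b, a]] = [[0.098, -0.0588],
 [-0.0588, 0.2353]].

Step 3 — form the quadratic (x - mu)^T · Sigma^{-1} · (x - mu):
  Sigma^{-1} · (x - mu) = (-0.3137, 0.5882).
  (x - mu)^T · [Sigma^{-1} · (x - mu)] = (-2)·(-0.3137) + (2)·(0.5882) = 1.8039.

Step 4 — take square root: d = √(1.8039) ≈ 1.3431.

d(x, mu) = √(1.8039) ≈ 1.3431


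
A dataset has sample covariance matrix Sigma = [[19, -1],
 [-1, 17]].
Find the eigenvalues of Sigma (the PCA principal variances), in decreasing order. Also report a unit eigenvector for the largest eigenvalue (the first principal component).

Step 1 — characteristic polynomial of 2×2 Sigma:
  det(Sigma - λI) = λ² - trace · λ + det = 0.
  trace = 19 + 17 = 36, det = 19·17 - (-1)² = 322.
Step 2 — discriminant:
  Δ = trace² - 4·det = 1296 - 1288 = 8.
Step 3 — eigenvalues:
  λ = (trace ± √Δ)/2 = (36 ± 2.8284)/2,
  λ_1 = 19.4142,  λ_2 = 16.5858.

Step 4 — unit eigenvector for λ_1: solve (Sigma - λ_1 I)v = 0. First row:
  (19 - 19.4142)·v_x + (-1)·v_y = 0, i.e. (-0.4142)·v_x + (-1)·v_y = 0,
  so v ∝ (b, λ_1 - a) = (-1, 0.4142); multiply by -1 so the first entry is positive: u = (1, -0.4142).
  ||u|| = √((1)² + (-0.4142)²) = √(1.1716) ≈ 1.0824,
  v_1 = u/||u|| ≈ (0.9239, -0.3827) (||v_1|| = 1).

λ_1 = 19.4142,  λ_2 = 16.5858;  v_1 ≈ (0.9239, -0.3827)


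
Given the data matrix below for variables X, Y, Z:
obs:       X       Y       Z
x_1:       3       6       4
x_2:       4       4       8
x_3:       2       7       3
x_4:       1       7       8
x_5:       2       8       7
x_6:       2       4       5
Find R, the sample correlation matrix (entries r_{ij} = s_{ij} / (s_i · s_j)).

Step 1 — column means:
  mean(X) = (3 + 4 + 2 + 1 + 2 + 2) / 6 = 14/6 = 2.3333
  mean(Y) = (6 + 4 + 7 + 7 + 8 + 4) / 6 = 36/6 = 6
  mean(Z) = (4 + 8 + 3 + 8 + 7 + 5) / 6 = 35/6 = 5.8333

Step 2 — sample variances and covariances s[i,j] = (1/(n-1)) · Σ_k (x_{k,i} - mean_i) · (x_{k,j} - mean_j), with n-1 = 5:
  s[X,X] = ((0.6667)·(0.6667) + (1.6667)·(1.6667) + (-0.3333)·(-0.3333) + (-1.3333)·(-1.3333) + (-0.3333)·(-0.3333) + (-0.3333)·(-0.3333)) / 5 = 5.3333/5 = 1.0667
  s[X,Y] = ((0.6667)·(0) + (1.6667)·(-2) + (-0.3333)·(1) + (-1.3333)·(1) + (-0.3333)·(2) + (-0.3333)·(-2)) / 5 = -5/5 = -1
  s[X,Z] = ((0.6667)·(-1.8333) + (1.6667)·(2.1667) + (-0.3333)·(-2.8333) + (-1.3333)·(2.1667) + (-0.3333)·(1.1667) + (-0.3333)·(-0.8333)) / 5 = 0.3333/5 = 0.0667
  s[Y,Y] = ((0)·(0) + (-2)·(-2) + (1)·(1) + (1)·(1) + (2)·(2) + (-2)·(-2)) / 5 = 14/5 = 2.8
  s[Y,Z] = ((0)·(-1.8333) + (-2)·(2.1667) + (1)·(-2.8333) + (1)·(2.1667) + (2)·(1.1667) + (-2)·(-0.8333)) / 5 = -1/5 = -0.2
  s[Z,Z] = ((-1.8333)·(-1.8333) + (2.1667)·(2.1667) + (-2.8333)·(-2.8333) + (2.1667)·(2.1667) + (1.1667)·(1.1667) + (-0.8333)·(-0.8333)) / 5 = 22.8333/5 = 4.5667
  Sample standard deviations s_i = √(s[i,i]):
  s(X) = √(1.0667) = 1.0328
  s(Y) = √(2.8) = 1.6733
  s(Z) = √(4.5667) = 2.137

Step 3 — r_{ij} = s_{ij} / (s_i · s_j):
  r[X,X] = 1 (diagonal).
  r[X,Y] = -1 / (1.0328 · 1.6733) = -1 / 1.7282 = -0.5786
  r[X,Z] = 0.0667 / (1.0328 · 2.137) = 0.0667 / 2.2071 = 0.0302
  r[Y,Y] = 1 (diagonal).
  r[Y,Z] = -0.2 / (1.6733 · 2.137) = -0.2 / 3.5758 = -0.0559
  r[Z,Z] = 1 (diagonal).

R is symmetric with unit diagonal. Assembling:

R = [[1, -0.5786, 0.0302],
 [-0.5786, 1, -0.0559],
 [0.0302, -0.0559, 1]]


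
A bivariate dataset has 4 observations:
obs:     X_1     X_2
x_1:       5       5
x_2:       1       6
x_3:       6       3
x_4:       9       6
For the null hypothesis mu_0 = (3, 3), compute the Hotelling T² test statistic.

Step 1 — sample mean vector:
  mean(X_1) = (5 + 1 + 6 + 9) / 4 = 21/4 = 5.25
  mean(X_2) = (5 + 6 + 3 + 6) / 4 = 20/4 = 5
  x̄ = (5.25, 5),  deviation x̄ - mu_0 = (5.25, 5) - (3, 3) = (2.25, 2).

Step 2 — sample covariance matrix, S[i,j] = (1/(n-1)) · Σ_k (x_{k,i} - mean_i) · (x_{k,j} - mean_j), divisor n-1 = 3:
  S[X_1,X_1] = ((-0.25)·(-0.25) + (-4.25)·(-4.25) + (0.75)·(0.75) + (3.75)·(3.75)) / 3 = 32.75/3 = 10.9167
  S[X_1,X_2] = ((-0.25)·(0) + (-4.25)·(1) + (0.75)·(-2) + (3.75)·(1)) / 3 = -2/3 = -0.6667
  S[X_2,X_2] = ((0)·(0) + (1)·(1) + (-2)·(-2) + (1)·(1)) / 3 = 6/3 = 2
  S = [[10.9167, -0.6667],
 [-0.6667, 2]].

Step 3 — invert S. det(S) = 10.9167·2 - (-0.6667)² = 21.3889.
  S^{-1} = (1/det) · [[d, -b], [-b, a]] = [[0.0935, 0.0312],
 [0.0312, 0.5104]].

Step 4 — quadratic form (x̄ - mu_0)^T · S^{-1} · (x̄ - mu_0):
  S^{-1} · (x̄ - mu_0) = (0.2727, 1.0909),
  (x̄ - mu_0)^T · [...] = (2.25)·(0.2727) + (2)·(1.0909) = 2.7955.

Step 5 — scale by n: T² = 4 · 2.7955 = 11.1818.

T² ≈ 11.1818


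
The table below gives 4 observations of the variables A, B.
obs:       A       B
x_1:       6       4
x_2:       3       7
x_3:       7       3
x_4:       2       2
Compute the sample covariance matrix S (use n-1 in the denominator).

Step 1 — column means:
  mean(A) = (6 + 3 + 7 + 2) / 4 = 18/4 = 4.5
  mean(B) = (4 + 7 + 3 + 2) / 4 = 16/4 = 4

Step 2 — sample covariance S[i,j] = (1/(n-1)) · Σ_k (x_{k,i} - mean_i) · (x_{k,j} - mean_j), with n-1 = 3.
  S[A,A] = ((1.5)·(1.5) + (-1.5)·(-1.5) + (2.5)·(2.5) + (-2.5)·(-2.5)) / 3 = 17/3 = 5.6667
  S[A,B] = ((1.5)·(0) + (-1.5)·(3) + (2.5)·(-1) + (-2.5)·(-2)) / 3 = -2/3 = -0.6667
  S[B,B] = ((0)·(0) + (3)·(3) + (-1)·(-1) + (-2)·(-2)) / 3 = 14/3 = 4.6667

S is symmetric (S[j,i] = S[i,j]). Assembling:

S = [[5.6667, -0.6667],
 [-0.6667, 4.6667]]


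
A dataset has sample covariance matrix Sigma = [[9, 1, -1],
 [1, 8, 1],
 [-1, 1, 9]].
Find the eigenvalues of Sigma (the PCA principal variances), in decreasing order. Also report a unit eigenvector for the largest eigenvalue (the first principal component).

Step 1 — characteristic polynomial p(λ) = det(λI - Sigma) = λ³ - tr·λ² + c_1·λ - det, where tr = trace, c_1 = sum of the principal 2×2 minors, det = det(Sigma):
  tr = 9 + 8 + 9 = 26,
  c_1 = (9·8 - (1)²) + (9·9 - (-1)²) + (8·9 - (1)²) = 71 + 80 + 71 = 222,
  det = 9·(8·9 - (1)²) - (1)·((1)·9 - (1)·(-1)) + (-1)·((1)·(1) - 8·(-1)) = 9·(71) - (1)·(10) + (-1)·(9) = 620.
  So p(λ) = λ³ - 26λ² + 222λ - 620.
Step 2 — look for an integer root (rational root theorem: any rational root is an integer divisor of 620). Testing λ = 10:
  p(10) = 1000 - 2600 + 2220 - 620 = 0  ✓
  Dividing out (λ - 10): p(λ) = (λ - 10)(λ² - 16λ + 62).
Step 3 — remaining eigenvalues from the quadratic λ² - 16λ + 62 = 0:
  Δ = 16² - 4·62 = 256 - 248 = 8,  λ = (16 ± √8)/2 = (16 ± 2.8284)/2 ≈ 9.4142 or 6.5858.
  Sorted: λ_1 = 10,  λ_2 = 9.4142,  λ_3 = 6.5858  (check: sum = 26 = tr ✓).

Step 4 — unit eigenvector for λ_1 = 10: v spans the null space of (Sigma - λ_1 I), whose rows are
  r_1 = (-1, 1, -1),  r_2 = (1, -2, 1),  r_3 = (-1, 1, -1).
  v is orthogonal to every row, so take v ∝ r_1 × r_2 = ((1)·(1) - (-1)·(-2), (-1)·(1) - (-1)·(1), (-1)·(-2) - (1)·(1)) = (-1, 0, 1).
  Rescale (multiply by -1 so the first nonzero entry is positive): u = (1, 0, -1).
  ||u|| = √((1)² + (0)² + (-1)²) = √(2) ≈ 1.4142,  v_1 = u/||u|| ≈ (0.7071, 0, -0.7071) (||v_1|| = 1).

λ_1 = 10,  λ_2 = 9.4142,  λ_3 = 6.5858;  v_1 ≈ (0.7071, 0, -0.7071)


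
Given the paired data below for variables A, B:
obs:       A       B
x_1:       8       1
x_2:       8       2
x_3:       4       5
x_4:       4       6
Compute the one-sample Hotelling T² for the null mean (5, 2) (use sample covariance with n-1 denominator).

Step 1 — sample mean vector:
  mean(A) = (8 + 8 + 4 + 4) / 4 = 24/4 = 6
  mean(B) = (1 + 2 + 5 + 6) / 4 = 14/4 = 3.5
  x̄ = (6, 3.5),  deviation x̄ - mu_0 = (6, 3.5) - (5, 2) = (1, 1.5).

Step 2 — sample covariance matrix, S[i,j] = (1/(n-1)) · Σ_k (x_{k,i} - mean_i) · (x_{k,j} - mean_j), divisor n-1 = 3:
  S[A,A] = ((2)·(2) + (2)·(2) + (-2)·(-2) + (-2)·(-2)) / 3 = 16/3 = 5.3333
  S[A,B] = ((2)·(-2.5) + (2)·(-1.5) + (-2)·(1.5) + (-2)·(2.5)) / 3 = -16/3 = -5.3333
  S[B,B] = ((-2.5)·(-2.5) + (-1.5)·(-1.5) + (1.5)·(1.5) + (2.5)·(2.5)) / 3 = 17/3 = 5.6667
  S = [[5.3333, -5.3333],
 [-5.3333, 5.6667]].

Step 3 — invert S. det(S) = 5.3333·5.6667 - (-5.3333)² = 1.7778.
  S^{-1} = (1/det) · [[d, -b], [-b, a]] = [[3.1875, 3],
 [3, 3]].

Step 4 — quadratic form (x̄ - mu_0)^T · S^{-1} · (x̄ - mu_0):
  S^{-1} · (x̄ - mu_0) = (7.6875, 7.5),
  (x̄ - mu_0)^T · [...] = (1)·(7.6875) + (1.5)·(7.5) = 18.9375.

Step 5 — scale by n: T² = 4 · 18.9375 = 75.75.

T² ≈ 75.75


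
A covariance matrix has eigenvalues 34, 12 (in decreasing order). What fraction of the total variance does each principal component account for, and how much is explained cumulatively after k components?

Step 1 — total variance = trace(Sigma) = Σ λ_i = 34 + 12 = 46.

Step 2 — fraction explained by component i = λ_i / Σ λ:
  PC1: 34/46 = 0.7391
  PC2: 12/46 = 0.2609

Step 3 — cumulative fraction after k components = (λ_1 + ... + λ_k) / Σ λ:
  k = 1: 34/46 = 0.7391
  k = 2: (34 + 12)/46 = 46/46 = 1

Summary (fraction, with percent):

explained: PC1 0.7391 (73.91%), PC2 0.2609 (26.09%);  cumulative: 0.7391, 1


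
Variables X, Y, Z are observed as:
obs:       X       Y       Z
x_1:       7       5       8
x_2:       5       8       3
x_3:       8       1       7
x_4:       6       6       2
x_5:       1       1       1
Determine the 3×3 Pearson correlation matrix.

Step 1 — column means:
  mean(X) = (7 + 5 + 8 + 6 + 1) / 5 = 27/5 = 5.4
  mean(Y) = (5 + 8 + 1 + 6 + 1) / 5 = 21/5 = 4.2
  mean(Z) = (8 + 3 + 7 + 2 + 1) / 5 = 21/5 = 4.2

Step 2 — sample variances and covariances s[i,j] = (1/(n-1)) · Σ_k (x_{k,i} - mean_i) · (x_{k,j} - mean_j), with n-1 = 4:
  s[X,X] = ((1.6)·(1.6) + (-0.4)·(-0.4) + (2.6)·(2.6) + (0.6)·(0.6) + (-4.4)·(-4.4)) / 4 = 29.2/4 = 7.3
  s[X,Y] = ((1.6)·(0.8) + (-0.4)·(3.8) + (2.6)·(-3.2) + (0.6)·(1.8) + (-4.4)·(-3.2)) / 4 = 6.6/4 = 1.65
  s[X,Z] = ((1.6)·(3.8) + (-0.4)·(-1.2) + (2.6)·(2.8) + (0.6)·(-2.2) + (-4.4)·(-3.2)) / 4 = 26.6/4 = 6.65
  s[Y,Y] = ((0.8)·(0.8) + (3.8)·(3.8) + (-3.2)·(-3.2) + (1.8)·(1.8) + (-3.2)·(-3.2)) / 4 = 38.8/4 = 9.7
  s[Y,Z] = ((0.8)·(3.8) + (3.8)·(-1.2) + (-3.2)·(2.8) + (1.8)·(-2.2) + (-3.2)·(-3.2)) / 4 = -4.2/4 = -1.05
  s[Z,Z] = ((3.8)·(3.8) + (-1.2)·(-1.2) + (2.8)·(2.8) + (-2.2)·(-2.2) + (-3.2)·(-3.2)) / 4 = 38.8/4 = 9.7
  Sample standard deviations s_i = √(s[i,i]):
  s(X) = √(7.3) = 2.7019
  s(Y) = √(9.7) = 3.1145
  s(Z) = √(9.7) = 3.1145

Step 3 — r_{ij} = s_{ij} / (s_i · s_j):
  r[X,X] = 1 (diagonal).
  r[X,Y] = 1.65 / (2.7019 · 3.1145) = 1.65 / 8.4149 = 0.1961
  r[X,Z] = 6.65 / (2.7019 · 3.1145) = 6.65 / 8.4149 = 0.7903
  r[Y,Y] = 1 (diagonal).
  r[Y,Z] = -1.05 / (3.1145 · 3.1145) = -1.05 / 9.7 = -0.1082
  r[Z,Z] = 1 (diagonal).

R is symmetric with unit diagonal. Assembling:

R = [[1, 0.1961, 0.7903],
 [0.1961, 1, -0.1082],
 [0.7903, -0.1082, 1]]


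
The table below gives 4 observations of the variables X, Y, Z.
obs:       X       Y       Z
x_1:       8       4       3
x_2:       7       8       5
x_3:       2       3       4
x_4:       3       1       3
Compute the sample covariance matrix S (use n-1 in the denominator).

Step 1 — column means:
  mean(X) = (8 + 7 + 2 + 3) / 4 = 20/4 = 5
  mean(Y) = (4 + 8 + 3 + 1) / 4 = 16/4 = 4
  mean(Z) = (3 + 5 + 4 + 3) / 4 = 15/4 = 3.75

Step 2 — sample covariance S[i,j] = (1/(n-1)) · Σ_k (x_{k,i} - mean_i) · (x_{k,j} - mean_j), with n-1 = 3.
  S[X,X] = ((3)·(3) + (2)·(2) + (-3)·(-3) + (-2)·(-2)) / 3 = 26/3 = 8.6667
  S[X,Y] = ((3)·(0) + (2)·(4) + (-3)·(-1) + (-2)·(-3)) / 3 = 17/3 = 5.6667
  S[X,Z] = ((3)·(-0.75) + (2)·(1.25) + (-3)·(0.25) + (-2)·(-0.75)) / 3 = 1/3 = 0.3333
  S[Y,Y] = ((0)·(0) + (4)·(4) + (-1)·(-1) + (-3)·(-3)) / 3 = 26/3 = 8.6667
  S[Y,Z] = ((0)·(-0.75) + (4)·(1.25) + (-1)·(0.25) + (-3)·(-0.75)) / 3 = 7/3 = 2.3333
  S[Z,Z] = ((-0.75)·(-0.75) + (1.25)·(1.25) + (0.25)·(0.25) + (-0.75)·(-0.75)) / 3 = 2.75/3 = 0.9167

S is symmetric (S[j,i] = S[i,j]). Assembling:

S = [[8.6667, 5.6667, 0.3333],
 [5.6667, 8.6667, 2.3333],
 [0.3333, 2.3333, 0.9167]]


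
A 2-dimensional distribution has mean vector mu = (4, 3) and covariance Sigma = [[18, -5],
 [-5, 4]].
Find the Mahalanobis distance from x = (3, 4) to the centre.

Step 1 — centre the observation: (x - mu) = (-1, 1).

Step 2 — invert Sigma. det(Sigma) = 18·4 - (-5)² = 47.
  Sigma^{-1} = (1/det) · [[d, -b], [-b, a]] = [[0.0851, 0.1064],
 [0.1064, 0.383]].

Step 3 — form the quadratic (x - mu)^T · Sigma^{-1} · (x - mu):
  Sigma^{-1} · (x - mu) = (0.0213, 0.2766).
  (x - mu)^T · [Sigma^{-1} · (x - mu)] = (-1)·(0.0213) + (1)·(0.2766) = 0.2553.

Step 4 — take square root: d = √(0.2553) ≈ 0.5053.

d(x, mu) = √(0.2553) ≈ 0.5053


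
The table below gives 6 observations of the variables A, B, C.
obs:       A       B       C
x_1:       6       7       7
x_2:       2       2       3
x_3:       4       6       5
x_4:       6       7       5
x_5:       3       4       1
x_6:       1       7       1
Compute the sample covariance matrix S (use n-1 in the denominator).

Step 1 — column means:
  mean(A) = (6 + 2 + 4 + 6 + 3 + 1) / 6 = 22/6 = 3.6667
  mean(B) = (7 + 2 + 6 + 7 + 4 + 7) / 6 = 33/6 = 5.5
  mean(C) = (7 + 3 + 5 + 5 + 1 + 1) / 6 = 22/6 = 3.6667

Step 2 — sample covariance S[i,j] = (1/(n-1)) · Σ_k (x_{k,i} - mean_i) · (x_{k,j} - mean_j), with n-1 = 5.
  S[A,A] = ((2.3333)·(2.3333) + (-1.6667)·(-1.6667) + (0.3333)·(0.3333) + (2.3333)·(2.3333) + (-0.6667)·(-0.6667) + (-2.6667)·(-2.6667)) / 5 = 21.3333/5 = 4.2667
  S[A,B] = ((2.3333)·(1.5) + (-1.6667)·(-3.5) + (0.3333)·(0.5) + (2.3333)·(1.5) + (-0.6667)·(-1.5) + (-2.6667)·(1.5)) / 5 = 10/5 = 2
  S[A,C] = ((2.3333)·(3.3333) + (-1.6667)·(-0.6667) + (0.3333)·(1.3333) + (2.3333)·(1.3333) + (-0.6667)·(-2.6667) + (-2.6667)·(-2.6667)) / 5 = 21.3333/5 = 4.2667
  S[B,B] = ((1.5)·(1.5) + (-3.5)·(-3.5) + (0.5)·(0.5) + (1.5)·(1.5) + (-1.5)·(-1.5) + (1.5)·(1.5)) / 5 = 21.5/5 = 4.3
  S[B,C] = ((1.5)·(3.3333) + (-3.5)·(-0.6667) + (0.5)·(1.3333) + (1.5)·(1.3333) + (-1.5)·(-2.6667) + (1.5)·(-2.6667)) / 5 = 10/5 = 2
  S[C,C] = ((3.3333)·(3.3333) + (-0.6667)·(-0.6667) + (1.3333)·(1.3333) + (1.3333)·(1.3333) + (-2.6667)·(-2.6667) + (-2.6667)·(-2.6667)) / 5 = 29.3333/5 = 5.8667

S is symmetric (S[j,i] = S[i,j]). Assembling:

S = [[4.2667, 2, 4.2667],
 [2, 4.3, 2],
 [4.2667, 2, 5.8667]]


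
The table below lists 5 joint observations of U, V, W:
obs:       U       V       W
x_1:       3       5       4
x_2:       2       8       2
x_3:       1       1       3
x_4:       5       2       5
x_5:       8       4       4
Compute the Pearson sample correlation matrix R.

Step 1 — column means:
  mean(U) = (3 + 2 + 1 + 5 + 8) / 5 = 19/5 = 3.8
  mean(V) = (5 + 8 + 1 + 2 + 4) / 5 = 20/5 = 4
  mean(W) = (4 + 2 + 3 + 5 + 4) / 5 = 18/5 = 3.6

Step 2 — sample variances and covariances s[i,j] = (1/(n-1)) · Σ_k (x_{k,i} - mean_i) · (x_{k,j} - mean_j), with n-1 = 4:
  s[U,U] = ((-0.8)·(-0.8) + (-1.8)·(-1.8) + (-2.8)·(-2.8) + (1.2)·(1.2) + (4.2)·(4.2)) / 4 = 30.8/4 = 7.7
  s[U,V] = ((-0.8)·(1) + (-1.8)·(4) + (-2.8)·(-3) + (1.2)·(-2) + (4.2)·(0)) / 4 = -2/4 = -0.5
  s[U,W] = ((-0.8)·(0.4) + (-1.8)·(-1.6) + (-2.8)·(-0.6) + (1.2)·(1.4) + (4.2)·(0.4)) / 4 = 7.6/4 = 1.9
  s[V,V] = ((1)·(1) + (4)·(4) + (-3)·(-3) + (-2)·(-2) + (0)·(0)) / 4 = 30/4 = 7.5
  s[V,W] = ((1)·(0.4) + (4)·(-1.6) + (-3)·(-0.6) + (-2)·(1.4) + (0)·(0.4)) / 4 = -7/4 = -1.75
  s[W,W] = ((0.4)·(0.4) + (-1.6)·(-1.6) + (-0.6)·(-0.6) + (1.4)·(1.4) + (0.4)·(0.4)) / 4 = 5.2/4 = 1.3
  Sample standard deviations s_i = √(s[i,i]):
  s(U) = √(7.7) = 2.7749
  s(V) = √(7.5) = 2.7386
  s(W) = √(1.3) = 1.1402

Step 3 — r_{ij} = s_{ij} / (s_i · s_j):
  r[U,U] = 1 (diagonal).
  r[U,V] = -0.5 / (2.7749 · 2.7386) = -0.5 / 7.5993 = -0.0658
  r[U,W] = 1.9 / (2.7749 · 1.1402) = 1.9 / 3.1639 = 0.6005
  r[V,V] = 1 (diagonal).
  r[V,W] = -1.75 / (2.7386 · 1.1402) = -1.75 / 3.1225 = -0.5604
  r[W,W] = 1 (diagonal).

R is symmetric with unit diagonal. Assembling:

R = [[1, -0.0658, 0.6005],
 [-0.0658, 1, -0.5604],
 [0.6005, -0.5604, 1]]


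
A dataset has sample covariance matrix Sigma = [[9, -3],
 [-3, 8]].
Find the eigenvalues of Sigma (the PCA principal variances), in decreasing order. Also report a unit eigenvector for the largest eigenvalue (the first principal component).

Step 1 — characteristic polynomial of 2×2 Sigma:
  det(Sigma - λI) = λ² - trace · λ + det = 0.
  trace = 9 + 8 = 17, det = 9·8 - (-3)² = 63.
Step 2 — discriminant:
  Δ = trace² - 4·det = 289 - 252 = 37.
Step 3 — eigenvalues:
  λ = (trace ± √Δ)/2 = (17 ± 6.0828)/2,
  λ_1 = 11.5414,  λ_2 = 5.4586.

Step 4 — unit eigenvector for λ_1: solve (Sigma - λ_1 I)v = 0. First row:
  (9 - 11.5414)·v_x + (-3)·v_y = 0, i.e. (-2.5414)·v_x + (-3)·v_y = 0,
  so v ∝ (b, λ_1 - a) = (-3, 2.5414); multiply by -1 so the first entry is positive: u = (3, -2.5414).
  ||u|| = √((3)² + (-2.5414)²) = √(15.4586) ≈ 3.9317,
  v_1 = u/||u|| ≈ (0.763, -0.6464) (||v_1|| = 1).

λ_1 = 11.5414,  λ_2 = 5.4586;  v_1 ≈ (0.763, -0.6464)


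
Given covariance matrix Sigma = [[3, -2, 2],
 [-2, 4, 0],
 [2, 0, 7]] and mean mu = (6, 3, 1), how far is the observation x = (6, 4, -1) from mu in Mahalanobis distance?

Step 1 — centre the observation: (x - mu) = (0, 1, -2).

Step 2 — invert Sigma (cofactor / det for 3×3, or solve directly):
  Sigma^{-1} = [[0.7, 0.35, -0.2],
 [0.35, 0.425, -0.1],
 [-0.2, -0.1, 0.2]].

Step 3 — form the quadratic (x - mu)^T · Sigma^{-1} · (x - mu):
  Sigma^{-1} · (x - mu) = (0.75, 0.625, -0.5).
  (x - mu)^T · [Sigma^{-1} · (x - mu)] = (0)·(0.75) + (1)·(0.625) + (-2)·(-0.5) = 1.625.

Step 4 — take square root: d = √(1.625) ≈ 1.2748.

d(x, mu) = √(1.625) ≈ 1.2748


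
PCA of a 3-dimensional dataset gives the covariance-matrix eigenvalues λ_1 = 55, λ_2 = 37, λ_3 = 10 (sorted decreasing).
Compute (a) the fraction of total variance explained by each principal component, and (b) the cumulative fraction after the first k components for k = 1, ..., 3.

Step 1 — total variance = trace(Sigma) = Σ λ_i = 55 + 37 + 10 = 102.

Step 2 — fraction explained by component i = λ_i / Σ λ:
  PC1: 55/102 = 0.5392
  PC2: 37/102 = 0.3627
  PC3: 10/102 = 0.098

Step 3 — cumulative fraction after k components = (λ_1 + ... + λ_k) / Σ λ:
  k = 1: 55/102 = 0.5392
  k = 2: (55 + 37)/102 = 92/102 = 0.902
  k = 3: (55 + 37 + 10)/102 = 102/102 = 1

Summary (fraction, with percent):

explained: PC1 0.5392 (53.92%), PC2 0.3627 (36.27%), PC3 0.098 (9.8%);  cumulative: 0.5392, 0.902, 1


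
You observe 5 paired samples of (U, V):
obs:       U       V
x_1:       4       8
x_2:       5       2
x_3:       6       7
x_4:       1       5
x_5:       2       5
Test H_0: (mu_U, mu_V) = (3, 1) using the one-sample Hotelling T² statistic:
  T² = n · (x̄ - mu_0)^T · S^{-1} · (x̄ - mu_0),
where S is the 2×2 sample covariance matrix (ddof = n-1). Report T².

Step 1 — sample mean vector:
  mean(U) = (4 + 5 + 6 + 1 + 2) / 5 = 18/5 = 3.6
  mean(V) = (8 + 2 + 7 + 5 + 5) / 5 = 27/5 = 5.4
  x̄ = (3.6, 5.4),  deviation x̄ - mu_0 = (3.6, 5.4) - (3, 1) = (0.6, 4.4).

Step 2 — sample covariance matrix, S[i,j] = (1/(n-1)) · Σ_k (x_{k,i} - mean_i) · (x_{k,j} - mean_j), divisor n-1 = 4:
  S[U,U] = ((0.4)·(0.4) + (1.4)·(1.4) + (2.4)·(2.4) + (-2.6)·(-2.6) + (-1.6)·(-1.6)) / 4 = 17.2/4 = 4.3
  S[U,V] = ((0.4)·(2.6) + (1.4)·(-3.4) + (2.4)·(1.6) + (-2.6)·(-0.4) + (-1.6)·(-0.4)) / 4 = 1.8/4 = 0.45
  S[V,V] = ((2.6)·(2.6) + (-3.4)·(-3.4) + (1.6)·(1.6) + (-0.4)·(-0.4) + (-0.4)·(-0.4)) / 4 = 21.2/4 = 5.3
  S = [[4.3, 0.45],
 [0.45, 5.3]].

Step 3 — invert S. det(S) = 4.3·5.3 - (0.45)² = 22.5875.
  S^{-1} = (1/det) · [[d, -b], [-b, a]] = [[0.2346, -0.0199],
 [-0.0199, 0.1904]].

Step 4 — quadratic form (x̄ - mu_0)^T · S^{-1} · (x̄ - mu_0):
  S^{-1} · (x̄ - mu_0) = (0.0531, 0.8257),
  (x̄ - mu_0)^T · [...] = (0.6)·(0.0531) + (4.4)·(0.8257) = 3.6649.

Step 5 — scale by n: T² = 5 · 3.6649 = 18.3243.

T² ≈ 18.3243


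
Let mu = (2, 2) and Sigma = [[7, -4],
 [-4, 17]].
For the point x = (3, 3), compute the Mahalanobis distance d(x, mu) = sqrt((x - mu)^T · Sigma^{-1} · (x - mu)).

Step 1 — centre the observation: (x - mu) = (1, 1).

Step 2 — invert Sigma. det(Sigma) = 7·17 - (-4)² = 103.
  Sigma^{-1} = (1/det) · [[d, -b], [-b, a]] = [[0.165, 0.0388],
 [0.0388, 0.068]].

Step 3 — form the quadratic (x - mu)^T · Sigma^{-1} · (x - mu):
  Sigma^{-1} · (x - mu) = (0.2039, 0.1068).
  (x - mu)^T · [Sigma^{-1} · (x - mu)] = (1)·(0.2039) + (1)·(0.1068) = 0.3107.

Step 4 — take square root: d = √(0.3107) ≈ 0.5574.

d(x, mu) = √(0.3107) ≈ 0.5574


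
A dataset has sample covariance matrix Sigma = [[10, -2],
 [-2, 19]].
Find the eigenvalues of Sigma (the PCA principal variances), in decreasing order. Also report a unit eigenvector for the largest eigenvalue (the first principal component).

Step 1 — characteristic polynomial of 2×2 Sigma:
  det(Sigma - λI) = λ² - trace · λ + det = 0.
  trace = 10 + 19 = 29, det = 10·19 - (-2)² = 186.
Step 2 — discriminant:
  Δ = trace² - 4·det = 841 - 744 = 97.
Step 3 — eigenvalues:
  λ = (trace ± √Δ)/2 = (29 ± 9.8489)/2,
  λ_1 = 19.4244,  λ_2 = 9.5756.

Step 4 — unit eigenvector for λ_1: solve (Sigma - λ_1 I)v = 0. First row:
  (10 - 19.4244)·v_x + (-2)·v_y = 0, i.e. (-9.4244)·v_x + (-2)·v_y = 0,
  so v ∝ (b, λ_1 - a) = (-2, 9.4244); multiply by -1 so the first entry is positive: u = (2, -9.4244).
  ||u|| = √((2)² + (-9.4244)²) = √(92.8199) ≈ 9.6343,
  v_1 = u/||u|| ≈ (0.2076, -0.9782) (||v_1|| = 1).

λ_1 = 19.4244,  λ_2 = 9.5756;  v_1 ≈ (0.2076, -0.9782)


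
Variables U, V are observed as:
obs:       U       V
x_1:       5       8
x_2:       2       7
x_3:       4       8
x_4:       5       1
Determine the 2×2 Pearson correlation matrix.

Step 1 — column means:
  mean(U) = (5 + 2 + 4 + 5) / 4 = 16/4 = 4
  mean(V) = (8 + 7 + 8 + 1) / 4 = 24/4 = 6

Step 2 — sample variances and covariances s[i,j] = (1/(n-1)) · Σ_k (x_{k,i} - mean_i) · (x_{k,j} - mean_j), with n-1 = 3:
  s[U,U] = ((1)·(1) + (-2)·(-2) + (0)·(0) + (1)·(1)) / 3 = 6/3 = 2
  s[U,V] = ((1)·(2) + (-2)·(1) + (0)·(2) + (1)·(-5)) / 3 = -5/3 = -1.6667
  s[V,V] = ((2)·(2) + (1)·(1) + (2)·(2) + (-5)·(-5)) / 3 = 34/3 = 11.3333
  Sample standard deviations s_i = √(s[i,i]):
  s(U) = √(2) = 1.4142
  s(V) = √(11.3333) = 3.3665

Step 3 — r_{ij} = s_{ij} / (s_i · s_j):
  r[U,U] = 1 (diagonal).
  r[U,V] = -1.6667 / (1.4142 · 3.3665) = -1.6667 / 4.761 = -0.3501
  r[V,V] = 1 (diagonal).

R is symmetric with unit diagonal. Assembling:

R = [[1, -0.3501],
 [-0.3501, 1]]


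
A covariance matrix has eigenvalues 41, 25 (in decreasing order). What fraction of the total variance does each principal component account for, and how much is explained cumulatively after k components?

Step 1 — total variance = trace(Sigma) = Σ λ_i = 41 + 25 = 66.

Step 2 — fraction explained by component i = λ_i / Σ λ:
  PC1: 41/66 = 0.6212
  PC2: 25/66 = 0.3788

Step 3 — cumulative fraction after k components = (λ_1 + ... + λ_k) / Σ λ:
  k = 1: 41/66 = 0.6212
  k = 2: (41 + 25)/66 = 66/66 = 1

Summary (fraction, with percent):

explained: PC1 0.6212 (62.12%), PC2 0.3788 (37.88%);  cumulative: 0.6212, 1


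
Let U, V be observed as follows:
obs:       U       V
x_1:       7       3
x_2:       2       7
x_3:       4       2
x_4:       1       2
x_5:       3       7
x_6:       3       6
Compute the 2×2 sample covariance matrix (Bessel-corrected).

Step 1 — column means:
  mean(U) = (7 + 2 + 4 + 1 + 3 + 3) / 6 = 20/6 = 3.3333
  mean(V) = (3 + 7 + 2 + 2 + 7 + 6) / 6 = 27/6 = 4.5

Step 2 — sample covariance S[i,j] = (1/(n-1)) · Σ_k (x_{k,i} - mean_i) · (x_{k,j} - mean_j), with n-1 = 5.
  S[U,U] = ((3.6667)·(3.6667) + (-1.3333)·(-1.3333) + (0.6667)·(0.6667) + (-2.3333)·(-2.3333) + (-0.3333)·(-0.3333) + (-0.3333)·(-0.3333)) / 5 = 21.3333/5 = 4.2667
  S[U,V] = ((3.6667)·(-1.5) + (-1.3333)·(2.5) + (0.6667)·(-2.5) + (-2.3333)·(-2.5) + (-0.3333)·(2.5) + (-0.3333)·(1.5)) / 5 = -6/5 = -1.2
  S[V,V] = ((-1.5)·(-1.5) + (2.5)·(2.5) + (-2.5)·(-2.5) + (-2.5)·(-2.5) + (2.5)·(2.5) + (1.5)·(1.5)) / 5 = 29.5/5 = 5.9

S is symmetric (S[j,i] = S[i,j]). Assembling:

S = [[4.2667, -1.2],
 [-1.2, 5.9]]


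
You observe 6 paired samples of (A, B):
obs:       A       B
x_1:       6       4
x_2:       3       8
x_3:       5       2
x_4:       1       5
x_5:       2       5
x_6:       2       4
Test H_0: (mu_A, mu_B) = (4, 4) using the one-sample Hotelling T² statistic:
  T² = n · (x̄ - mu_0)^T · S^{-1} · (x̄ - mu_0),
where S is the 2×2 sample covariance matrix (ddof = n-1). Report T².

Step 1 — sample mean vector:
  mean(A) = (6 + 3 + 5 + 1 + 2 + 2) / 6 = 19/6 = 3.1667
  mean(B) = (4 + 8 + 2 + 5 + 5 + 4) / 6 = 28/6 = 4.6667
  x̄ = (3.1667, 4.6667),  deviation x̄ - mu_0 = (3.1667, 4.6667) - (4, 4) = (-0.8333, 0.6667).

Step 2 — sample covariance matrix, S[i,j] = (1/(n-1)) · Σ_k (x_{k,i} - mean_i) · (x_{k,j} - mean_j), divisor n-1 = 5:
  S[A,A] = ((2.8333)·(2.8333) + (-0.1667)·(-0.1667) + (1.8333)·(1.8333) + (-2.1667)·(-2.1667) + (-1.1667)·(-1.1667) + (-1.1667)·(-1.1667)) / 5 = 18.8333/5 = 3.7667
  S[A,B] = ((2.8333)·(-0.6667) + (-0.1667)·(3.3333) + (1.8333)·(-2.6667) + (-2.1667)·(0.3333) + (-1.1667)·(0.3333) + (-1.1667)·(-0.6667)) / 5 = -7.6667/5 = -1.5333
  S[B,B] = ((-0.6667)·(-0.6667) + (3.3333)·(3.3333) + (-2.6667)·(-2.6667) + (0.3333)·(0.3333) + (0.3333)·(0.3333) + (-0.6667)·(-0.6667)) / 5 = 19.3333/5 = 3.8667
  S = [[3.7667, -1.5333],
 [-1.5333, 3.8667]].

Step 3 — invert S. det(S) = 3.7667·3.8667 - (-1.5333)² = 12.2133.
  S^{-1} = (1/det) · [[d, -b], [-b, a]] = [[0.3166, 0.1255],
 [0.1255, 0.3084]].

Step 4 — quadratic form (x̄ - mu_0)^T · S^{-1} · (x̄ - mu_0):
  S^{-1} · (x̄ - mu_0) = (-0.1801, 0.101),
  (x̄ - mu_0)^T · [...] = (-0.8333)·(-0.1801) + (0.6667)·(0.101) = 0.2174.

Step 5 — scale by n: T² = 6 · 0.2174 = 1.3046.

T² ≈ 1.3046


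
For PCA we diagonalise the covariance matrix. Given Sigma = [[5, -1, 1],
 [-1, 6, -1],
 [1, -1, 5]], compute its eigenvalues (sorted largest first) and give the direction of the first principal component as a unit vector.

Step 1 — characteristic polynomial p(λ) = det(λI - Sigma) = λ³ - tr·λ² + c_1·λ - det, where tr = trace, c_1 = sum of the principal 2×2 minors, det = det(Sigma):
  tr = 5 + 6 + 5 = 16,
  c_1 = (5·6 - (-1)²) + (5·5 - (1)²) + (6·5 - (-1)²) = 29 + 24 + 29 = 82,
  det = 5·(6·5 - (-1)²) - (-1)·((-1)·5 - (-1)·(1)) + (1)·((-1)·(-1) - 6·(1)) = 5·(29) - (-1)·(-4) + (1)·(-5) = 136.
  So p(λ) = λ³ - 16λ² + 82λ - 136.
Step 2 — look for an integer root (rational root theorem: any rational root is an integer divisor of 136). Testing λ = 4:
  p(4) = 64 - 256 + 328 - 136 = 0  ✓
  Dividing out (λ - 4): p(λ) = (λ - 4)(λ² - 12λ + 34).
Step 3 — remaining eigenvalues from the quadratic λ² - 12λ + 34 = 0:
  Δ = 12² - 4·34 = 144 - 136 = 8,  λ = (12 ± √8)/2 = (12 ± 2.8284)/2 ≈ 7.4142 or 4.5858.
  Sorted: λ_1 = 7.4142,  λ_2 = 4.5858,  λ_3 = 4  (check: sum = 16 = tr ✓).

Step 4 — unit eigenvector for λ_1 ≈ 7.4142: v spans the null space of (Sigma - λ_1 I), whose rows are
  r_1 = (-2.4142, -1, 1),  r_2 = (-1, -1.4142, -1),  r_3 = (1, -1, -2.4142).
  v is orthogonal to every row, so take v ∝ r_1 × r_2 = ((-1)·(-1) - (1)·(-1.4142), (1)·(-1) - (-2.4142)·(-1), (-2.4142)·(-1.4142) - (-1)·(-1)) ≈ (2.4142, -3.4142, 2.4142).
  Let u = (2.4142, -3.4142, 2.4142).
  ||u|| = √((2.4142)² + (-3.4142)² + (2.4142)²) = √(23.3137) ≈ 4.8284,  v_1 = u/||u|| ≈ (0.5, -0.7071, 0.5) (||v_1|| = 1).

λ_1 = 7.4142,  λ_2 = 4.5858,  λ_3 = 4;  v_1 ≈ (0.5, -0.7071, 0.5)


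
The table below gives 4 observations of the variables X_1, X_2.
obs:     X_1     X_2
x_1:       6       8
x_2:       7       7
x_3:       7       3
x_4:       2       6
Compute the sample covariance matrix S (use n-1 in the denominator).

Step 1 — column means:
  mean(X_1) = (6 + 7 + 7 + 2) / 4 = 22/4 = 5.5
  mean(X_2) = (8 + 7 + 3 + 6) / 4 = 24/4 = 6

Step 2 — sample covariance S[i,j] = (1/(n-1)) · Σ_k (x_{k,i} - mean_i) · (x_{k,j} - mean_j), with n-1 = 3.
  S[X_1,X_1] = ((0.5)·(0.5) + (1.5)·(1.5) + (1.5)·(1.5) + (-3.5)·(-3.5)) / 3 = 17/3 = 5.6667
  S[X_1,X_2] = ((0.5)·(2) + (1.5)·(1) + (1.5)·(-3) + (-3.5)·(0)) / 3 = -2/3 = -0.6667
  S[X_2,X_2] = ((2)·(2) + (1)·(1) + (-3)·(-3) + (0)·(0)) / 3 = 14/3 = 4.6667

S is symmetric (S[j,i] = S[i,j]). Assembling:

S = [[5.6667, -0.6667],
 [-0.6667, 4.6667]]


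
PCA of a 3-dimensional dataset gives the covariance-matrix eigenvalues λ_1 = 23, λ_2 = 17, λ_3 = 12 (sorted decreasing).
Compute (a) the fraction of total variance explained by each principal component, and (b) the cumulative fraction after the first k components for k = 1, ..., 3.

Step 1 — total variance = trace(Sigma) = Σ λ_i = 23 + 17 + 12 = 52.

Step 2 — fraction explained by component i = λ_i / Σ λ:
  PC1: 23/52 = 0.4423
  PC2: 17/52 = 0.3269
  PC3: 12/52 = 0.2308

Step 3 — cumulative fraction after k components = (λ_1 + ... + λ_k) / Σ λ:
  k = 1: 23/52 = 0.4423
  k = 2: (23 + 17)/52 = 40/52 = 0.7692
  k = 3: (23 + 17 + 12)/52 = 52/52 = 1

Summary (fraction, with percent):

explained: PC1 0.4423 (44.23%), PC2 0.3269 (32.69%), PC3 0.2308 (23.08%);  cumulative: 0.4423, 0.7692, 1


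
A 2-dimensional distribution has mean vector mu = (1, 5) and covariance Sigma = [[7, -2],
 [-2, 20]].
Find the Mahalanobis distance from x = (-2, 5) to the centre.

Step 1 — centre the observation: (x - mu) = (-3, 0).

Step 2 — invert Sigma. det(Sigma) = 7·20 - (-2)² = 136.
  Sigma^{-1} = (1/det) · [[d, -b], [-b, a]] = [[0.1471, 0.0147],
 [0.0147, 0.0515]].

Step 3 — form the quadratic (x - mu)^T · Sigma^{-1} · (x - mu):
  Sigma^{-1} · (x - mu) = (-0.4412, -0.0441).
  (x - mu)^T · [Sigma^{-1} · (x - mu)] = (-3)·(-0.4412) + (0)·(-0.0441) = 1.3235.

Step 4 — take square root: d = √(1.3235) ≈ 1.1504.

d(x, mu) = √(1.3235) ≈ 1.1504


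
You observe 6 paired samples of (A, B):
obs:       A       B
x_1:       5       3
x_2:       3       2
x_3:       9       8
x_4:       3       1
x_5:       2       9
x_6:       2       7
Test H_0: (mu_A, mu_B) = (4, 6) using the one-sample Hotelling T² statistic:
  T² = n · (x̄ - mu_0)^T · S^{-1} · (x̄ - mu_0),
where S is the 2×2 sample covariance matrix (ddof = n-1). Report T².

Step 1 — sample mean vector:
  mean(A) = (5 + 3 + 9 + 3 + 2 + 2) / 6 = 24/6 = 4
  mean(B) = (3 + 2 + 8 + 1 + 9 + 7) / 6 = 30/6 = 5
  x̄ = (4, 5),  deviation x̄ - mu_0 = (4, 5) - (4, 6) = (0, -1).

Step 2 — sample covariance matrix, S[i,j] = (1/(n-1)) · Σ_k (x_{k,i} - mean_i) · (x_{k,j} - mean_j), divisor n-1 = 5:
  S[A,A] = ((1)·(1) + (-1)·(-1) + (5)·(5) + (-1)·(-1) + (-2)·(-2) + (-2)·(-2)) / 5 = 36/5 = 7.2
  S[A,B] = ((1)·(-2) + (-1)·(-3) + (5)·(3) + (-1)·(-4) + (-2)·(4) + (-2)·(2)) / 5 = 8/5 = 1.6
  S[B,B] = ((-2)·(-2) + (-3)·(-3) + (3)·(3) + (-4)·(-4) + (4)·(4) + (2)·(2)) / 5 = 58/5 = 11.6
  S = [[7.2, 1.6],
 [1.6, 11.6]].

Step 3 — invert S. det(S) = 7.2·11.6 - (1.6)² = 80.96.
  S^{-1} = (1/det) · [[d, -b], [-b, a]] = [[0.1433, -0.0198],
 [-0.0198, 0.0889]].

Step 4 — quadratic form (x̄ - mu_0)^T · S^{-1} · (x̄ - mu_0):
  S^{-1} · (x̄ - mu_0) = (0.0198, -0.0889),
  (x̄ - mu_0)^T · [...] = (0)·(0.0198) + (-1)·(-0.0889) = 0.0889.

Step 5 — scale by n: T² = 6 · 0.0889 = 0.5336.

T² ≈ 0.5336
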